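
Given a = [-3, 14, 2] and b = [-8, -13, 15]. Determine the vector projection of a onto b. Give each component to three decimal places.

a · b = (-3)·(-8) + 14·(-13) + 2·15 = 24 - 182 + 30 = -128
|b|² = 64 + 169 + 225 = 458
proj_b a = (-128/458) · (-8, -13, 15) ≈ (2.236, 3.633, -4.192)

(2.236, 3.633, -4.192)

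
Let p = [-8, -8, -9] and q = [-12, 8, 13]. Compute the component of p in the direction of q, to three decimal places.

-4.378

p · q = (-8)·(-12) + (-8)·8 + (-9)·13 = 96 - 64 - 117 = -85
|q| = √(144 + 64 + 169) = √377 ≈ 19.4165
comp_q p = -85 / √377 ≈ -4.378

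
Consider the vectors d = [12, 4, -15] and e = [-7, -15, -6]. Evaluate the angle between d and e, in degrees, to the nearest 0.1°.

99.0

d · e = 12·(-7) + 4·(-15) + (-15)·(-6) = -84 - 60 + 90 = -54
|d|² = 144 + 16 + 225 = 385,  |d| = √385 ≈ 19.621417
|e|² = 49 + 225 + 36 = 310,  |e| = √310 ≈ 17.606817
cos θ = -54 / (19.621417 · 17.606817) ≈ -0.15631
θ = arccos(-0.15631) ≈ 99.0°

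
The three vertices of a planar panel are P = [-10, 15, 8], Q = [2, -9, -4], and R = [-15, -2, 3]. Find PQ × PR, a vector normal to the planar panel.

PQ = (12, -24, -12)
PR = (-5, -17, -5)
i: (-24)·(-5) - (-12)·(-17) = 120 - 204 = -84
j: (-12)·(-5) - 12·(-5) = 60 - (-60) = 120
k: 12·(-17) - (-24)·(-5) = -204 - 120 = -324
PQ × PR = (-84, 120, -324)

(-84, 120, -324)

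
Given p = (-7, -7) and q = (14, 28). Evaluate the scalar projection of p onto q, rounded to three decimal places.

-9.391

p · q = (-7)·14 + (-7)·28 = -98 - 196 = -294
|q| = √(196 + 784) = √980 ≈ 31.3050
comp_q p = -294 / √980 ≈ -9.391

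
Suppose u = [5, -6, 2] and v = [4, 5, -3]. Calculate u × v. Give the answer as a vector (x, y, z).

(8, 23, 49)

i: (-6)·(-3) - 2·5 = 18 - 10 = 8
j: 2·4 - 5·(-3) = 8 - (-15) = 23
k: 5·5 - (-6)·4 = 25 - (-24) = 49
u × v = (8, 23, 49)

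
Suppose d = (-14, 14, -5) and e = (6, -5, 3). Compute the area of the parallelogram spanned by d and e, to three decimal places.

i: 14·3 - (-5)·(-5) = 42 - 25 = 17
j: (-5)·6 - (-14)·3 = -30 - (-42) = 12
k: (-14)·(-5) - 14·6 = 70 - 84 = -14
d × e = (17, 12, -14)
|d × e| = √(17² + 12² + (-14)²) = √629 ≈ 25.0799

25.080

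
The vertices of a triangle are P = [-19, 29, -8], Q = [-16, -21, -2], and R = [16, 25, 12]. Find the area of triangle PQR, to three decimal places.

PQ = (3, -50, 6),  PR = (35, -4, 20)
i: (-50)·20 - 6·(-4) = -1000 - (-24) = -976
j: 6·35 - 3·20 = 210 - 60 = 150
k: 3·(-4) - (-50)·35 = -12 - (-1750) = 1738
PQ × PR = (-976, 150, 1738)
|PQ × PR| = √3995720 ≈ 1998.9297
area = ½ · 1998.9297 ≈ 999.465

999.465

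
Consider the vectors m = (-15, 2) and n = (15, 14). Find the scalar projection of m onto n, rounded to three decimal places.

-9.601

m · n = (-15)·15 + 2·14 = -225 + 28 = -197
|n| = √(225 + 196) = √421 ≈ 20.5183
comp_n m = -197 / √421 ≈ -9.601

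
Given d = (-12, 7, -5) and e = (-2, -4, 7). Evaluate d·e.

d · e = (-12)·(-2) + 7·(-4) + (-5)·7 = 24 - 28 - 35 = -39

-39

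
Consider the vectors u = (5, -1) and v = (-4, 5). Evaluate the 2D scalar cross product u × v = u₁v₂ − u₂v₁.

5·5 - (-1)·(-4) = 25 - 4 = 21

21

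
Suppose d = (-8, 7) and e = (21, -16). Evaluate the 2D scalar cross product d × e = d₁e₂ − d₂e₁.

(-8)·(-16) - 7·21 = 128 - 147 = -19

-19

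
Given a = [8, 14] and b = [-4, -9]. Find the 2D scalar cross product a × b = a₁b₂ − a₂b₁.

8·(-9) - 14·(-4) = -72 - (-56) = -16

-16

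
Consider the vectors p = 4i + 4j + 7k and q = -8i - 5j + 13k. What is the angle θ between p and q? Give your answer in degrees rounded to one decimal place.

p · q = 4·(-8) + 4·(-5) + 7·13 = -32 - 20 + 91 = 39
|p|² = 16 + 16 + 49 = 81,  |p| = √81 ≈ 9.000000
|q|² = 64 + 25 + 169 = 258,  |q| = √258 ≈ 16.062378
cos θ = 39 / (9.000000 · 16.062378) ≈ 0.26978
θ = arccos(0.26978) ≈ 74.3°

74.3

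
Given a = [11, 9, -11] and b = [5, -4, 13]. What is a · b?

a · b = 11·5 + 9·(-4) + (-11)·13 = 55 - 36 - 143 = -124

-124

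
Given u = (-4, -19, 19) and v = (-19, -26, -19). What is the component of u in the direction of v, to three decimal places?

u · v = (-4)·(-19) + (-19)·(-26) + 19·(-19) = 76 + 494 - 361 = 209
|v| = √(361 + 676 + 361) = √1398 ≈ 37.3898
comp_v u = 209 / √1398 ≈ 5.590

5.590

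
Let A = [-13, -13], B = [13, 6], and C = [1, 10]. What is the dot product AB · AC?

AB = B − A = (26, 19)
AC = C − A = (14, 23)
AB · AC = 26·14 + 19·23 = 364 + 437 = 801

801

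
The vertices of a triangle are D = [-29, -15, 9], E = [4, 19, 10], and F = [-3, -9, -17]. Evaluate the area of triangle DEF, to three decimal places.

714.869

DE = (33, 34, 1),  DF = (26, 6, -26)
i: 34·(-26) - 1·6 = -884 - 6 = -890
j: 1·26 - 33·(-26) = 26 - (-858) = 884
k: 33·6 - 34·26 = 198 - 884 = -686
DE × DF = (-890, 884, -686)
|DE × DF| = √2044152 ≈ 1429.7384
area = ½ · 1429.7384 ≈ 714.869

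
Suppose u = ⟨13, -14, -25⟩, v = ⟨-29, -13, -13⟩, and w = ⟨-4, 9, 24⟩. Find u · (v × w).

v × w:
i: (-13)·24 - (-13)·9 = -312 - (-117) = -195
j: (-13)·(-4) - (-29)·24 = 52 - (-696) = 748
k: (-29)·9 - (-13)·(-4) = -261 - 52 = -313
v × w = (-195, 748, -313)
u · (v × w) = 13·(-195) + (-14)·748 + (-25)·(-313) = -2535 - 10472 + 7825 = -5182

-5182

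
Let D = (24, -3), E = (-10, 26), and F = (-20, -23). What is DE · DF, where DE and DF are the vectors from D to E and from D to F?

916

DE = E − D = (-34, 29)
DF = F − D = (-44, -20)
DE · DF = (-34)·(-44) + 29·(-20) = 1496 - 580 = 916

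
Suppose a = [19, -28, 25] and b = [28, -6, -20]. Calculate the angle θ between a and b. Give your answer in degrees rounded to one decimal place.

a · b = 19·28 + (-28)·(-6) + 25·(-20) = 532 + 168 - 500 = 200
|a|² = 361 + 784 + 625 = 1770,  |a| = √1770 ≈ 42.071368
|b|² = 784 + 36 + 400 = 1220,  |b| = √1220 ≈ 34.928498
cos θ = 200 / (42.071368 · 34.928498) ≈ 0.13610
θ = arccos(0.13610) ≈ 82.2°

82.2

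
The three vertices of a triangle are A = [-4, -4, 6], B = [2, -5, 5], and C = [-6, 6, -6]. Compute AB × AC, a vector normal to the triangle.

(22, 74, 58)

AB = (6, -1, -1)
AC = (-2, 10, -12)
i: (-1)·(-12) - (-1)·10 = 12 - (-10) = 22
j: (-1)·(-2) - 6·(-12) = 2 - (-72) = 74
k: 6·10 - (-1)·(-2) = 60 - 2 = 58
AB × AC = (22, 74, 58)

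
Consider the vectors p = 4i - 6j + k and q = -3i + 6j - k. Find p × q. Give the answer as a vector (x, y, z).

i: (-6)·(-1) - 1·6 = 6 - 6 = 0
j: 1·(-3) - 4·(-1) = -3 - (-4) = 1
k: 4·6 - (-6)·(-3) = 24 - 18 = 6
p × q = (0, 1, 6)

(0, 1, 6)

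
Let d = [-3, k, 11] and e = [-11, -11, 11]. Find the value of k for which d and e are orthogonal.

d · e = (-3)·(-11) + k·(-11) + 11·11 = 154 - 11k
Set equal to 0: -11k = -154, so k = 14.

14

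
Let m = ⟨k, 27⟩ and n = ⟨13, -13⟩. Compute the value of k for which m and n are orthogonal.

m · n = k·13 + 27·(-13) = -351 + 13k
Set equal to 0: 13k = 351, so k = 27.

27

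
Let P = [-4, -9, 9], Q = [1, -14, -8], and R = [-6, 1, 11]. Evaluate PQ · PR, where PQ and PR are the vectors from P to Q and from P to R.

PQ = Q − P = (5, -5, -17)
PR = R − P = (-2, 10, 2)
PQ · PR = 5·(-2) + (-5)·10 + (-17)·2 = -10 - 50 - 34 = -94

-94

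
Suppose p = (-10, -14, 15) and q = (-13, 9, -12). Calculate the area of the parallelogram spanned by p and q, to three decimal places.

i: (-14)·(-12) - 15·9 = 168 - 135 = 33
j: 15·(-13) - (-10)·(-12) = -195 - 120 = -315
k: (-10)·9 - (-14)·(-13) = -90 - 182 = -272
p × q = (33, -315, -272)
|p × q| = √(33² + (-315)² + (-272)²) = √174298 ≈ 417.4901

417.490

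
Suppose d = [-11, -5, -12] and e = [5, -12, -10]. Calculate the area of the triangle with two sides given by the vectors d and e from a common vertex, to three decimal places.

i: (-5)·(-10) - (-12)·(-12) = 50 - 144 = -94
j: (-12)·5 - (-11)·(-10) = -60 - 110 = -170
k: (-11)·(-12) - (-5)·5 = 132 - (-25) = 157
d × e = (-94, -170, 157)
|d × e| = √((-94)² + (-170)² + 157²) = √62385 ≈ 249.7699
area = ½ · 249.7699 ≈ 124.885

124.885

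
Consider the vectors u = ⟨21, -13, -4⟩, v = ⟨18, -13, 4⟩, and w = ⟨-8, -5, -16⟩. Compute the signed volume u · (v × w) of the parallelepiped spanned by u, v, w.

v × w:
i: (-13)·(-16) - 4·(-5) = 208 - (-20) = 228
j: 4·(-8) - 18·(-16) = -32 - (-288) = 256
k: 18·(-5) - (-13)·(-8) = -90 - 104 = -194
v × w = (228, 256, -194)
u · (v × w) = 21·228 + (-13)·256 + (-4)·(-194) = 4788 - 3328 + 776 = 2236

2236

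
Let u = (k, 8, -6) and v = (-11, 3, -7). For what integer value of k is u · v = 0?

u · v = k·(-11) + 8·3 + (-6)·(-7) = 66 - 11k
Set equal to 0: -11k = -66, so k = 6.

6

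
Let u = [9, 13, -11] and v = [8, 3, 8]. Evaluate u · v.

u · v = 9·8 + 13·3 + (-11)·8 = 72 + 39 - 88 = 23

23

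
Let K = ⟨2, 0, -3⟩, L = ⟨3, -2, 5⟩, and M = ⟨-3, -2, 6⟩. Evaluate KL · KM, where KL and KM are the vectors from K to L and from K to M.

71

KL = L − K = (1, -2, 8)
KM = M − K = (-5, -2, 9)
KL · KM = 1·(-5) + (-2)·(-2) + 8·9 = -5 + 4 + 72 = 71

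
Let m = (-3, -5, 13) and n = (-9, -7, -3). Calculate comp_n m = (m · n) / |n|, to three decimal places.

1.951

m · n = (-3)·(-9) + (-5)·(-7) + 13·(-3) = 27 + 35 - 39 = 23
|n| = √(81 + 49 + 9) = √139 ≈ 11.7898
comp_n m = 23 / √139 ≈ 1.951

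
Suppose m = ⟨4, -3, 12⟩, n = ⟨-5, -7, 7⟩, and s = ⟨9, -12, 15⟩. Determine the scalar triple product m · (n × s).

978

n × s:
i: (-7)·15 - 7·(-12) = -105 - (-84) = -21
j: 7·9 - (-5)·15 = 63 - (-75) = 138
k: (-5)·(-12) - (-7)·9 = 60 - (-63) = 123
n × s = (-21, 138, 123)
m · (n × s) = 4·(-21) + (-3)·138 + 12·123 = -84 - 414 + 1476 = 978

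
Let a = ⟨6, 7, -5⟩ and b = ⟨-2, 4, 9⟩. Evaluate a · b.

a · b = 6·(-2) + 7·4 + (-5)·9 = -12 + 28 - 45 = -29

-29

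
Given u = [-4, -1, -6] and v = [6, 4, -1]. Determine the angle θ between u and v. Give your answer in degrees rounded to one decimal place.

u · v = (-4)·6 + (-1)·4 + (-6)·(-1) = -24 - 4 + 6 = -22
|u|² = 16 + 1 + 36 = 53,  |u| = √53 ≈ 7.280110
|v|² = 36 + 16 + 1 = 53,  |v| = √53 ≈ 7.280110
cos θ = -22 / (7.280110 · 7.280110) ≈ -0.41509
θ = arccos(-0.41509) ≈ 114.5°

114.5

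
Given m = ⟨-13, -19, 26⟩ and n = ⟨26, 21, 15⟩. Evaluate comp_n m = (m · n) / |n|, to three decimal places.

m · n = (-13)·26 + (-19)·21 + 26·15 = -338 - 399 + 390 = -347
|n| = √(676 + 441 + 225) = √1342 ≈ 36.6333
comp_n m = -347 / √1342 ≈ -9.472

-9.472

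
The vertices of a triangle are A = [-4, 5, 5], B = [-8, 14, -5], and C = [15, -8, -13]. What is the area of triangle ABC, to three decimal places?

204.981

AB = (-4, 9, -10),  AC = (19, -13, -18)
i: 9·(-18) - (-10)·(-13) = -162 - 130 = -292
j: (-10)·19 - (-4)·(-18) = -190 - 72 = -262
k: (-4)·(-13) - 9·19 = 52 - 171 = -119
AB × AC = (-292, -262, -119)
|AB × AC| = √168069 ≈ 409.9622
area = ½ · 409.9622 ≈ 204.981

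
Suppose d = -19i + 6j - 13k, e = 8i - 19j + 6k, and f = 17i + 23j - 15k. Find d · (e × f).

-8052

e × f:
i: (-19)·(-15) - 6·23 = 285 - 138 = 147
j: 6·17 - 8·(-15) = 102 - (-120) = 222
k: 8·23 - (-19)·17 = 184 - (-323) = 507
e × f = (147, 222, 507)
d · (e × f) = (-19)·147 + 6·222 + (-13)·507 = -2793 + 1332 - 6591 = -8052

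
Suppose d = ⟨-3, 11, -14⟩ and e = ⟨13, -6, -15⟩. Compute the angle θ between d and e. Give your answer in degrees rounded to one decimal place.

73.7

d · e = (-3)·13 + 11·(-6) + (-14)·(-15) = -39 - 66 + 210 = 105
|d|² = 9 + 121 + 196 = 326,  |d| = √326 ≈ 18.055470
|e|² = 169 + 36 + 225 = 430,  |e| = √430 ≈ 20.736441
cos θ = 105 / (18.055470 · 20.736441) ≈ 0.28044
θ = arccos(0.28044) ≈ 73.7°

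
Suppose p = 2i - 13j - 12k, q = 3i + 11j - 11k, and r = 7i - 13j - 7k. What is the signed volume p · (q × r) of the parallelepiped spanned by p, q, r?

1680

q × r:
i: 11·(-7) - (-11)·(-13) = -77 - 143 = -220
j: (-11)·7 - 3·(-7) = -77 - (-21) = -56
k: 3·(-13) - 11·7 = -39 - 77 = -116
q × r = (-220, -56, -116)
p · (q × r) = 2·(-220) + (-13)·(-56) + (-12)·(-116) = -440 + 728 + 1392 = 1680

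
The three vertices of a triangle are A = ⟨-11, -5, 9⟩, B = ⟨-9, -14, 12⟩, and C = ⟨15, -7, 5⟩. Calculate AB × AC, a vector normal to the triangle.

AB = (2, -9, 3)
AC = (26, -2, -4)
i: (-9)·(-4) - 3·(-2) = 36 - (-6) = 42
j: 3·26 - 2·(-4) = 78 - (-8) = 86
k: 2·(-2) - (-9)·26 = -4 - (-234) = 230
AB × AC = (42, 86, 230)

(42, 86, 230)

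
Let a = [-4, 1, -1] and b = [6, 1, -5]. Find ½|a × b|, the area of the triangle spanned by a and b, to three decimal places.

i: 1·(-5) - (-1)·1 = -5 - (-1) = -4
j: (-1)·6 - (-4)·(-5) = -6 - 20 = -26
k: (-4)·1 - 1·6 = -4 - 6 = -10
a × b = (-4, -26, -10)
|a × b| = √((-4)² + (-26)² + (-10)²) = √792 ≈ 28.1425
area = ½ · 28.1425 ≈ 14.071

14.071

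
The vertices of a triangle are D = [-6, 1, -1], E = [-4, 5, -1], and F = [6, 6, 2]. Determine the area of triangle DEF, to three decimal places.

20.149

DE = (2, 4, 0),  DF = (12, 5, 3)
i: 4·3 - 0·5 = 12 - 0 = 12
j: 0·12 - 2·3 = 0 - 6 = -6
k: 2·5 - 4·12 = 10 - 48 = -38
DE × DF = (12, -6, -38)
|DE × DF| = √1624 ≈ 40.2989
area = ½ · 40.2989 ≈ 20.149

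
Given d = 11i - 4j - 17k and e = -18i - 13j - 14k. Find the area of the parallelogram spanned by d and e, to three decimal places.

533.901

i: (-4)·(-14) - (-17)·(-13) = 56 - 221 = -165
j: (-17)·(-18) - 11·(-14) = 306 - (-154) = 460
k: 11·(-13) - (-4)·(-18) = -143 - 72 = -215
d × e = (-165, 460, -215)
|d × e| = √((-165)² + 460² + (-215)²) = √285050 ≈ 533.9007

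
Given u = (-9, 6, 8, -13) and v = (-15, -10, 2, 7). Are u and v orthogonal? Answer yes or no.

u · v = (-9)·(-15) + 6·(-10) + 8·2 + (-13)·7 = 135 - 60 + 16 - 91 = 0
Zero, so the vectors are orthogonal.

yes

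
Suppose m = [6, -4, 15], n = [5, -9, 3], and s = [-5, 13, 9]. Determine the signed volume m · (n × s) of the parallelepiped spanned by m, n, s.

n × s:
i: (-9)·9 - 3·13 = -81 - 39 = -120
j: 3·(-5) - 5·9 = -15 - 45 = -60
k: 5·13 - (-9)·(-5) = 65 - 45 = 20
n × s = (-120, -60, 20)
m · (n × s) = 6·(-120) + (-4)·(-60) + 15·20 = -720 + 240 + 300 = -180

-180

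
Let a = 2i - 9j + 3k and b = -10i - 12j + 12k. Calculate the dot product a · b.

124

a · b = 2·(-10) + (-9)·(-12) + 3·12 = -20 + 108 + 36 = 124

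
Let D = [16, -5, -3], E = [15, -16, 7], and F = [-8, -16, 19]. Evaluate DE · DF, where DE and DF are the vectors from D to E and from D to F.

DE = E − D = (-1, -11, 10)
DF = F − D = (-24, -11, 22)
DE · DF = (-1)·(-24) + (-11)·(-11) + 10·22 = 24 + 121 + 220 = 365

365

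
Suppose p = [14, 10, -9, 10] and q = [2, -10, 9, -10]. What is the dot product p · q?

p · q = 14·2 + 10·(-10) + (-9)·9 + 10·(-10) = 28 - 100 - 81 - 100 = -253

-253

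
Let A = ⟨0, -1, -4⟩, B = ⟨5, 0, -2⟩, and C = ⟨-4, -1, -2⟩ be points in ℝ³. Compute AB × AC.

AB = (5, 1, 2)
AC = (-4, 0, 2)
i: 1·2 - 2·0 = 2 - 0 = 2
j: 2·(-4) - 5·2 = -8 - 10 = -18
k: 5·0 - 1·(-4) = 0 - (-4) = 4
AB × AC = (2, -18, 4)

(2, -18, 4)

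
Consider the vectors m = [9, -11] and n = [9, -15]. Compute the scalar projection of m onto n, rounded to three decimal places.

m · n = 9·9 + (-11)·(-15) = 81 + 165 = 246
|n| = √(81 + 225) = √306 ≈ 17.4929
comp_n m = 246 / √306 ≈ 14.063

14.063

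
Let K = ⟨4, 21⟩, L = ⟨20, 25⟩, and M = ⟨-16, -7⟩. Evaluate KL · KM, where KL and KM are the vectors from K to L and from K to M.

KL = L − K = (16, 4)
KM = M − K = (-20, -28)
KL · KM = 16·(-20) + 4·(-28) = -320 - 112 = -432

-432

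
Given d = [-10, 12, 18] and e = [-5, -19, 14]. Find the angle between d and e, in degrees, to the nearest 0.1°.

d · e = (-10)·(-5) + 12·(-19) + 18·14 = 50 - 228 + 252 = 74
|d|² = 100 + 144 + 324 = 568,  |d| = √568 ≈ 23.832751
|e|² = 25 + 361 + 196 = 582,  |e| = √582 ≈ 24.124676
cos θ = 74 / (23.832751 · 24.124676) ≈ 0.12871
θ = arccos(0.12871) ≈ 82.6°

82.6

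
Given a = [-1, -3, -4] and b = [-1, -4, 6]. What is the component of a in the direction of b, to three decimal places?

a · b = (-1)·(-1) + (-3)·(-4) + (-4)·6 = 1 + 12 - 24 = -11
|b| = √(1 + 16 + 36) = √53 ≈ 7.2801
comp_b a = -11 / √53 ≈ -1.511

-1.511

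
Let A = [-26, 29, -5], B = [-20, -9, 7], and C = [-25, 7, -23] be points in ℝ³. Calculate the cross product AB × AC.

AB = (6, -38, 12)
AC = (1, -22, -18)
i: (-38)·(-18) - 12·(-22) = 684 - (-264) = 948
j: 12·1 - 6·(-18) = 12 - (-108) = 120
k: 6·(-22) - (-38)·1 = -132 - (-38) = -94
AB × AC = (948, 120, -94)

(948, 120, -94)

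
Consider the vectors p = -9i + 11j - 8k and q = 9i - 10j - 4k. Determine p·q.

-159

p · q = (-9)·9 + 11·(-10) + (-8)·(-4) = -81 - 110 + 32 = -159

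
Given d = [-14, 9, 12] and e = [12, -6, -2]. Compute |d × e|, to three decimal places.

130.184

i: 9·(-2) - 12·(-6) = -18 - (-72) = 54
j: 12·12 - (-14)·(-2) = 144 - 28 = 116
k: (-14)·(-6) - 9·12 = 84 - 108 = -24
d × e = (54, 116, -24)
|d × e| = √(54² + 116² + (-24)²) = √16948 ≈ 130.1845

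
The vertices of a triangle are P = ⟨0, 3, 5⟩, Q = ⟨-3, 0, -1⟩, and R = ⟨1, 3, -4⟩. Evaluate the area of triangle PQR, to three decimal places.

PQ = (-3, -3, -6),  PR = (1, 0, -9)
i: (-3)·(-9) - (-6)·0 = 27 - 0 = 27
j: (-6)·1 - (-3)·(-9) = -6 - 27 = -33
k: (-3)·0 - (-3)·1 = 0 - (-3) = 3
PQ × PR = (27, -33, 3)
|PQ × PR| = √1827 ≈ 42.7434
area = ½ · 42.7434 ≈ 21.372

21.372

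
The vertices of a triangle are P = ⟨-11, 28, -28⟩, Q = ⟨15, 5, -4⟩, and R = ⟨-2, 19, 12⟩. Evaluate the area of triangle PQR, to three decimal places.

542.061

PQ = (26, -23, 24),  PR = (9, -9, 40)
i: (-23)·40 - 24·(-9) = -920 - (-216) = -704
j: 24·9 - 26·40 = 216 - 1040 = -824
k: 26·(-9) - (-23)·9 = -234 - (-207) = -27
PQ × PR = (-704, -824, -27)
|PQ × PR| = √1175321 ≈ 1084.1222
area = ½ · 1084.1222 ≈ 542.061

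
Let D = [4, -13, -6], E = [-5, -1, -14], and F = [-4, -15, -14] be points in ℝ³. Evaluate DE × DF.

(-112, -8, 114)

DE = (-9, 12, -8)
DF = (-8, -2, -8)
i: 12·(-8) - (-8)·(-2) = -96 - 16 = -112
j: (-8)·(-8) - (-9)·(-8) = 64 - 72 = -8
k: (-9)·(-2) - 12·(-8) = 18 - (-96) = 114
DE × DF = (-112, -8, 114)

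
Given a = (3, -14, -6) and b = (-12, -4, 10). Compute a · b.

a · b = 3·(-12) + (-14)·(-4) + (-6)·10 = -36 + 56 - 60 = -40

-40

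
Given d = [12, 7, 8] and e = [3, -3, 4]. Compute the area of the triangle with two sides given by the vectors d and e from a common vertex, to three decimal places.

40.401

i: 7·4 - 8·(-3) = 28 - (-24) = 52
j: 8·3 - 12·4 = 24 - 48 = -24
k: 12·(-3) - 7·3 = -36 - 21 = -57
d × e = (52, -24, -57)
|d × e| = √(52² + (-24)² + (-57)²) = √6529 ≈ 80.8022
area = ½ · 80.8022 ≈ 40.401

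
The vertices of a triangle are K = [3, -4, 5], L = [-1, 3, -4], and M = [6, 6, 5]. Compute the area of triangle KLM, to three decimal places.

KL = (-4, 7, -9),  KM = (3, 10, 0)
i: 7·0 - (-9)·10 = 0 - (-90) = 90
j: (-9)·3 - (-4)·0 = -27 - 0 = -27
k: (-4)·10 - 7·3 = -40 - 21 = -61
KL × KM = (90, -27, -61)
|KL × KM| = √12550 ≈ 112.0268
area = ½ · 112.0268 ≈ 56.013

56.013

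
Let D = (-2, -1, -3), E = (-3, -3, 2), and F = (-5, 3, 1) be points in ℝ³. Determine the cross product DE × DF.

(-28, -11, -10)

DE = (-1, -2, 5)
DF = (-3, 4, 4)
i: (-2)·4 - 5·4 = -8 - 20 = -28
j: 5·(-3) - (-1)·4 = -15 - (-4) = -11
k: (-1)·4 - (-2)·(-3) = -4 - 6 = -10
DE × DF = (-28, -11, -10)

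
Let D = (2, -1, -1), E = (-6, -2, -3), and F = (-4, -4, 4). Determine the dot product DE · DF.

41

DE = E − D = (-8, -1, -2)
DF = F − D = (-6, -3, 5)
DE · DF = (-8)·(-6) + (-1)·(-3) + (-2)·5 = 48 + 3 - 10 = 41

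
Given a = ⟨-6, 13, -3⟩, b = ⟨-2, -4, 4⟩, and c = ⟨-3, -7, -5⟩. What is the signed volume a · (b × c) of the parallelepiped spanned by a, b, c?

b × c:
i: (-4)·(-5) - 4·(-7) = 20 - (-28) = 48
j: 4·(-3) - (-2)·(-5) = -12 - 10 = -22
k: (-2)·(-7) - (-4)·(-3) = 14 - 12 = 2
b × c = (48, -22, 2)
a · (b × c) = (-6)·48 + 13·(-22) + (-3)·2 = -288 - 286 - 6 = -580

-580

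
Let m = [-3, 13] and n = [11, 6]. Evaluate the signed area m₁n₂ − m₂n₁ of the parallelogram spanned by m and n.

-161

(-3)·6 - 13·11 = -18 - 143 = -161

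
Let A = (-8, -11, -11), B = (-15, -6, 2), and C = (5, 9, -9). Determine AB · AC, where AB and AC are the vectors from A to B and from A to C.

35

AB = B − A = (-7, 5, 13)
AC = C − A = (13, 20, 2)
AB · AC = (-7)·13 + 5·20 + 13·2 = -91 + 100 + 26 = 35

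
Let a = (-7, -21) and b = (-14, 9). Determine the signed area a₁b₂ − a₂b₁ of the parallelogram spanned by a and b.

(-7)·9 - (-21)·(-14) = -63 - 294 = -357

-357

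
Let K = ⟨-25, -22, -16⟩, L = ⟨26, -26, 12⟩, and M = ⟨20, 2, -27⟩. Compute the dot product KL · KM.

KL = L − K = (51, -4, 28)
KM = M − K = (45, 24, -11)
KL · KM = 51·45 + (-4)·24 + 28·(-11) = 2295 - 96 - 308 = 1891

1891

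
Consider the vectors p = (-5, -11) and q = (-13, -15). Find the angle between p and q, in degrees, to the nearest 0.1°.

16.5

p · q = (-5)·(-13) + (-11)·(-15) = 65 + 165 = 230
|p|² = 25 + 121 = 146,  |p| = √146 ≈ 12.083046
|q|² = 169 + 225 = 394,  |q| = √394 ≈ 19.849433
cos θ = 230 / (12.083046 · 19.849433) ≈ 0.95897
θ = arccos(0.95897) ≈ 16.5°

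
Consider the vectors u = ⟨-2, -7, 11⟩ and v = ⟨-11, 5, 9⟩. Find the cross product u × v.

(-118, -103, -87)

i: (-7)·9 - 11·5 = -63 - 55 = -118
j: 11·(-11) - (-2)·9 = -121 - (-18) = -103
k: (-2)·5 - (-7)·(-11) = -10 - 77 = -87
u × v = (-118, -103, -87)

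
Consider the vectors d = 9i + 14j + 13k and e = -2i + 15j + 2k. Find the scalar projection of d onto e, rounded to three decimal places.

14.282

d · e = 9·(-2) + 14·15 + 13·2 = -18 + 210 + 26 = 218
|e| = √(4 + 225 + 4) = √233 ≈ 15.2643
comp_e d = 218 / √233 ≈ 14.282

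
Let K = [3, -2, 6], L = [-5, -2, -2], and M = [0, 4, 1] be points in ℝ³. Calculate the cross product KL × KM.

KL = (-8, 0, -8)
KM = (-3, 6, -5)
i: 0·(-5) - (-8)·6 = 0 - (-48) = 48
j: (-8)·(-3) - (-8)·(-5) = 24 - 40 = -16
k: (-8)·6 - 0·(-3) = -48 - 0 = -48
KL × KM = (48, -16, -48)

(48, -16, -48)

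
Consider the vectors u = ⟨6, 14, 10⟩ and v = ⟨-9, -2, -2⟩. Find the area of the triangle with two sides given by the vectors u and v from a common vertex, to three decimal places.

69.181

i: 14·(-2) - 10·(-2) = -28 - (-20) = -8
j: 10·(-9) - 6·(-2) = -90 - (-12) = -78
k: 6·(-2) - 14·(-9) = -12 - (-126) = 114
u × v = (-8, -78, 114)
|u × v| = √((-8)² + (-78)² + 114²) = √19144 ≈ 138.3618
area = ½ · 138.3618 ≈ 69.181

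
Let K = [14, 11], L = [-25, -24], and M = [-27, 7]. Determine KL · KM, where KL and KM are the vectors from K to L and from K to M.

KL = L − K = (-39, -35)
KM = M − K = (-41, -4)
KL · KM = (-39)·(-41) + (-35)·(-4) = 1599 + 140 = 1739

1739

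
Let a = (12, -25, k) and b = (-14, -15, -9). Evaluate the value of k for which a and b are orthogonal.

a · b = 12·(-14) + (-25)·(-15) + k·(-9) = 207 - 9k
Set equal to 0: -9k = -207, so k = 23.

23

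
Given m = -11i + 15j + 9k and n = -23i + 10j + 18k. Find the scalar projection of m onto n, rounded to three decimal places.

m · n = (-11)·(-23) + 15·10 + 9·18 = 253 + 150 + 162 = 565
|n| = √(529 + 100 + 324) = √953 ≈ 30.8707
comp_n m = 565 / √953 ≈ 18.302

18.302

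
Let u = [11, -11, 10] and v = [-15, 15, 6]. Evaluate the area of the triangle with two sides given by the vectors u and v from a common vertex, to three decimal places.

152.735

i: (-11)·6 - 10·15 = -66 - 150 = -216
j: 10·(-15) - 11·6 = -150 - 66 = -216
k: 11·15 - (-11)·(-15) = 165 - 165 = 0
u × v = (-216, -216, 0)
|u × v| = √((-216)² + (-216)² + 0²) = √93312 ≈ 305.4701
area = ½ · 305.4701 ≈ 152.735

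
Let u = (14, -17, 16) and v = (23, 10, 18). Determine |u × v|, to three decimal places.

715.942

i: (-17)·18 - 16·10 = -306 - 160 = -466
j: 16·23 - 14·18 = 368 - 252 = 116
k: 14·10 - (-17)·23 = 140 - (-391) = 531
u × v = (-466, 116, 531)
|u × v| = √((-466)² + 116² + 531²) = √512573 ≈ 715.9420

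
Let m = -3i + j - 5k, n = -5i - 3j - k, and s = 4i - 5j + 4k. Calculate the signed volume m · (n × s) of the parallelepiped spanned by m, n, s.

n × s:
i: (-3)·4 - (-1)·(-5) = -12 - 5 = -17
j: (-1)·4 - (-5)·4 = -4 - (-20) = 16
k: (-5)·(-5) - (-3)·4 = 25 - (-12) = 37
n × s = (-17, 16, 37)
m · (n × s) = (-3)·(-17) + 1·16 + (-5)·37 = 51 + 16 - 185 = -118

-118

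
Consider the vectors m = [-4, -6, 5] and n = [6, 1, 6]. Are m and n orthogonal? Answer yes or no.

m · n = (-4)·6 + (-6)·1 + 5·6 = -24 - 6 + 30 = 0
Zero, so the vectors are orthogonal.

yes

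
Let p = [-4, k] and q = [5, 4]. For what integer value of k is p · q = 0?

p · q = (-4)·5 + k·4 = -20 + 4k
Set equal to 0: 4k = 20, so k = 5.

5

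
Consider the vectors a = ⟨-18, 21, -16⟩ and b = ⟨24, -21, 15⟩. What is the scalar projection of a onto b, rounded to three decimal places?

a · b = (-18)·24 + 21·(-21) + (-16)·15 = -432 - 441 - 240 = -1113
|b| = √(576 + 441 + 225) = √1242 ≈ 35.2420
comp_b a = -1113 / √1242 ≈ -31.582

-31.582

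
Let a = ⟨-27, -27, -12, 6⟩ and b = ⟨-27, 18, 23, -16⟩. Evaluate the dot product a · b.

a · b = (-27)·(-27) + (-27)·18 + (-12)·23 + 6·(-16) = 729 - 486 - 276 - 96 = -129

-129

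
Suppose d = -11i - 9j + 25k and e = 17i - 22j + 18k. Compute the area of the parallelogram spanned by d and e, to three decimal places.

833.485

i: (-9)·18 - 25·(-22) = -162 - (-550) = 388
j: 25·17 - (-11)·18 = 425 - (-198) = 623
k: (-11)·(-22) - (-9)·17 = 242 - (-153) = 395
d × e = (388, 623, 395)
|d × e| = √(388² + 623² + 395²) = √694698 ≈ 833.4855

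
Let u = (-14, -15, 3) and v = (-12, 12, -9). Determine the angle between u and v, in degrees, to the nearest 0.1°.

u · v = (-14)·(-12) + (-15)·12 + 3·(-9) = 168 - 180 - 27 = -39
|u|² = 196 + 225 + 9 = 430,  |u| = √430 ≈ 20.736441
|v|² = 144 + 144 + 81 = 369,  |v| = √369 ≈ 19.209373
cos θ = -39 / (20.736441 · 19.209373) ≈ -0.09791
θ = arccos(-0.09791) ≈ 95.6°

95.6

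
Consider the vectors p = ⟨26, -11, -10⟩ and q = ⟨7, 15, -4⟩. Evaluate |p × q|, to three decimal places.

506.834

i: (-11)·(-4) - (-10)·15 = 44 - (-150) = 194
j: (-10)·7 - 26·(-4) = -70 - (-104) = 34
k: 26·15 - (-11)·7 = 390 - (-77) = 467
p × q = (194, 34, 467)
|p × q| = √(194² + 34² + 467²) = √256881 ≈ 506.8343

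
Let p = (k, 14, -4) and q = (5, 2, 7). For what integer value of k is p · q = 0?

0

p · q = k·5 + 14·2 + (-4)·7 = 0 + 5k
Set equal to 0: 5k = 0, so k = 0.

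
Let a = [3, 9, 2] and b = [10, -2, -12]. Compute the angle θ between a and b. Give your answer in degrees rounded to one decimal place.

94.5

a · b = 3·10 + 9·(-2) + 2·(-12) = 30 - 18 - 24 = -12
|a|² = 9 + 81 + 4 = 94,  |a| = √94 ≈ 9.695360
|b|² = 100 + 4 + 144 = 248,  |b| = √248 ≈ 15.748016
cos θ = -12 / (9.695360 · 15.748016) ≈ -0.07859
θ = arccos(-0.07859) ≈ 94.5°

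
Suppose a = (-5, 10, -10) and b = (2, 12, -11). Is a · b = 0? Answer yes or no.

a · b = (-5)·2 + 10·12 + (-10)·(-11) = -10 + 120 + 110 = 220
Nonzero, so the vectors are not orthogonal.

no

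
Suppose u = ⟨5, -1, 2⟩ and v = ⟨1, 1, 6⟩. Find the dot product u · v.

16

u · v = 5·1 + (-1)·1 + 2·6 = 5 - 1 + 12 = 16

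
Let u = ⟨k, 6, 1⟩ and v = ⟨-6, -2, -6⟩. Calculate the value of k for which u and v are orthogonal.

u · v = k·(-6) + 6·(-2) + 1·(-6) = -18 - 6k
Set equal to 0: -6k = 18, so k = -3.

-3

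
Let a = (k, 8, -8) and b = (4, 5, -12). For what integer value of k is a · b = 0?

a · b = k·4 + 8·5 + (-8)·(-12) = 136 + 4k
Set equal to 0: 4k = -136, so k = -34.

-34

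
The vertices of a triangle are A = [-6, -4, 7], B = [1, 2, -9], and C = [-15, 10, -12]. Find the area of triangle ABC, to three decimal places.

AB = (7, 6, -16),  AC = (-9, 14, -19)
i: 6·(-19) - (-16)·14 = -114 - (-224) = 110
j: (-16)·(-9) - 7·(-19) = 144 - (-133) = 277
k: 7·14 - 6·(-9) = 98 - (-54) = 152
AB × AC = (110, 277, 152)
|AB × AC| = √111933 ≈ 334.5639
area = ½ · 334.5639 ≈ 167.282

167.282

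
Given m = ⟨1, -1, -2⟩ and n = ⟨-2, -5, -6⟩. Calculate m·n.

m · n = 1·(-2) + (-1)·(-5) + (-2)·(-6) = -2 + 5 + 12 = 15

15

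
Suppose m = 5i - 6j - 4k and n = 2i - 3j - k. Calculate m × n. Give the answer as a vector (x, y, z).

(-6, -3, -3)

i: (-6)·(-1) - (-4)·(-3) = 6 - 12 = -6
j: (-4)·2 - 5·(-1) = -8 - (-5) = -3
k: 5·(-3) - (-6)·2 = -15 - (-12) = -3
m × n = (-6, -3, -3)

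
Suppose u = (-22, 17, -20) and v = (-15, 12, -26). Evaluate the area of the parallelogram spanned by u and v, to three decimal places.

338.923

i: 17·(-26) - (-20)·12 = -442 - (-240) = -202
j: (-20)·(-15) - (-22)·(-26) = 300 - 572 = -272
k: (-22)·12 - 17·(-15) = -264 - (-255) = -9
u × v = (-202, -272, -9)
|u × v| = √((-202)² + (-272)² + (-9)²) = √114869 ≈ 338.9233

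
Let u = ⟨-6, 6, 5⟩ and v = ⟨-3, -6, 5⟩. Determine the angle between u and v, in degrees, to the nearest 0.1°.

85.1

u · v = (-6)·(-3) + 6·(-6) + 5·5 = 18 - 36 + 25 = 7
|u|² = 36 + 36 + 25 = 97,  |u| = √97 ≈ 9.848858
|v|² = 9 + 36 + 25 = 70,  |v| = √70 ≈ 8.366600
cos θ = 7 / (9.848858 · 8.366600) ≈ 0.08495
θ = arccos(0.08495) ≈ 85.1°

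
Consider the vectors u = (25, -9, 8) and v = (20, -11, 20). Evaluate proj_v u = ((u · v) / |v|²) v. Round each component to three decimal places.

(16.482, -9.065, 16.482)

u · v = 25·20 + (-9)·(-11) + 8·20 = 500 + 99 + 160 = 759
|v|² = 400 + 121 + 400 = 921
proj_v u = (759/921) · (20, -11, 20) ≈ (16.482, -9.065, 16.482)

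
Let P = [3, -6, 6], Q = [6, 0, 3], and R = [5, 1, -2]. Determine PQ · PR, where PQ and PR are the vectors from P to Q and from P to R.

PQ = Q − P = (3, 6, -3)
PR = R − P = (2, 7, -8)
PQ · PR = 3·2 + 6·7 + (-3)·(-8) = 6 + 42 + 24 = 72

72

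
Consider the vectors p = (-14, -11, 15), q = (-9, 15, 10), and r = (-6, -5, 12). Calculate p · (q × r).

q × r:
i: 15·12 - 10·(-5) = 180 - (-50) = 230
j: 10·(-6) - (-9)·12 = -60 - (-108) = 48
k: (-9)·(-5) - 15·(-6) = 45 - (-90) = 135
q × r = (230, 48, 135)
p · (q × r) = (-14)·230 + (-11)·48 + 15·135 = -3220 - 528 + 2025 = -1723

-1723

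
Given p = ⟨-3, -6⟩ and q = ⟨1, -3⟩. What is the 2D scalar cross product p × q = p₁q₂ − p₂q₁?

(-3)·(-3) - (-6)·1 = 9 - (-6) = 15

15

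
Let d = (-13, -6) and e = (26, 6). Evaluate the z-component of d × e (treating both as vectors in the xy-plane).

78

(-13)·6 - (-6)·26 = -78 - (-156) = 78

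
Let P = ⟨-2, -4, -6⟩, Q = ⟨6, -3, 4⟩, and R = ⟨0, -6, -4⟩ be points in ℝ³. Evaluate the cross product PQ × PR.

(22, 4, -18)

PQ = (8, 1, 10)
PR = (2, -2, 2)
i: 1·2 - 10·(-2) = 2 - (-20) = 22
j: 10·2 - 8·2 = 20 - 16 = 4
k: 8·(-2) - 1·2 = -16 - 2 = -18
PQ × PR = (22, 4, -18)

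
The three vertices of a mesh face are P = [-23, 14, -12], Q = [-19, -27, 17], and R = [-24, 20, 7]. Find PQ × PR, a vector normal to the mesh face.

PQ = (4, -41, 29)
PR = (-1, 6, 19)
i: (-41)·19 - 29·6 = -779 - 174 = -953
j: 29·(-1) - 4·19 = -29 - 76 = -105
k: 4·6 - (-41)·(-1) = 24 - 41 = -17
PQ × PR = (-953, -105, -17)

(-953, -105, -17)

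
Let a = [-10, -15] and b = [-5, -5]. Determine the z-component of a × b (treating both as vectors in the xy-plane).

(-10)·(-5) - (-15)·(-5) = 50 - 75 = -25

-25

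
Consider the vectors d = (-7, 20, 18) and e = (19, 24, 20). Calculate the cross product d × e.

(-32, 482, -548)

i: 20·20 - 18·24 = 400 - 432 = -32
j: 18·19 - (-7)·20 = 342 - (-140) = 482
k: (-7)·24 - 20·19 = -168 - 380 = -548
d × e = (-32, 482, -548)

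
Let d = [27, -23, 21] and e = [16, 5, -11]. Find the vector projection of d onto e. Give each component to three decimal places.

(3.423, 1.070, -2.353)

d · e = 27·16 + (-23)·5 + 21·(-11) = 432 - 115 - 231 = 86
|e|² = 256 + 25 + 121 = 402
proj_e d = (86/402) · (16, 5, -11) ≈ (3.423, 1.070, -2.353)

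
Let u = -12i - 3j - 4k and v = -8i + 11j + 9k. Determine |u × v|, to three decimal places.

i: (-3)·9 - (-4)·11 = -27 - (-44) = 17
j: (-4)·(-8) - (-12)·9 = 32 - (-108) = 140
k: (-12)·11 - (-3)·(-8) = -132 - 24 = -156
u × v = (17, 140, -156)
|u × v| = √(17² + 140² + (-156)²) = √44225 ≈ 210.2974

210.297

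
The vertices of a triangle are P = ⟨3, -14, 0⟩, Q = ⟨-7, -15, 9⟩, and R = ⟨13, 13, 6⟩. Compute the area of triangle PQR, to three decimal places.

195.001

PQ = (-10, -1, 9),  PR = (10, 27, 6)
i: (-1)·6 - 9·27 = -6 - 243 = -249
j: 9·10 - (-10)·6 = 90 - (-60) = 150
k: (-10)·27 - (-1)·10 = -270 - (-10) = -260
PQ × PR = (-249, 150, -260)
|PQ × PR| = √152101 ≈ 390.0013
area = ½ · 390.0013 ≈ 195.001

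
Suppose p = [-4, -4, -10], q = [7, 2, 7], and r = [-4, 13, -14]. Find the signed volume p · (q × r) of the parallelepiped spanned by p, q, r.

-794

q × r:
i: 2·(-14) - 7·13 = -28 - 91 = -119
j: 7·(-4) - 7·(-14) = -28 - (-98) = 70
k: 7·13 - 2·(-4) = 91 - (-8) = 99
q × r = (-119, 70, 99)
p · (q × r) = (-4)·(-119) + (-4)·70 + (-10)·99 = 476 - 280 - 990 = -794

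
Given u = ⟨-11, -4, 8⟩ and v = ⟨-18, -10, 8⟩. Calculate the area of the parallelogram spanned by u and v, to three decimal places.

i: (-4)·8 - 8·(-10) = -32 - (-80) = 48
j: 8·(-18) - (-11)·8 = -144 - (-88) = -56
k: (-11)·(-10) - (-4)·(-18) = 110 - 72 = 38
u × v = (48, -56, 38)
|u × v| = √(48² + (-56)² + 38²) = √6884 ≈ 82.9699

82.970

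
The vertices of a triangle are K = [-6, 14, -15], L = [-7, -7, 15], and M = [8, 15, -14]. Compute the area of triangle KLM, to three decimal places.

257.726

KL = (-1, -21, 30),  KM = (14, 1, 1)
i: (-21)·1 - 30·1 = -21 - 30 = -51
j: 30·14 - (-1)·1 = 420 - (-1) = 421
k: (-1)·1 - (-21)·14 = -1 - (-294) = 293
KL × KM = (-51, 421, 293)
|KL × KM| = √265691 ≈ 515.4522
area = ½ · 515.4522 ≈ 257.726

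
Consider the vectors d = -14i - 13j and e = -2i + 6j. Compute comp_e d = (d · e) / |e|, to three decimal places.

d · e = (-14)·(-2) + (-13)·6 = 28 - 78 = -50
|e| = √(4 + 36) = √40 ≈ 6.3246
comp_e d = -50 / √40 ≈ -7.906

-7.906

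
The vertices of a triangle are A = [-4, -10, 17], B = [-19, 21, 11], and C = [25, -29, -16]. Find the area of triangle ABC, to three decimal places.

727.552

AB = (-15, 31, -6),  AC = (29, -19, -33)
i: 31·(-33) - (-6)·(-19) = -1023 - 114 = -1137
j: (-6)·29 - (-15)·(-33) = -174 - 495 = -669
k: (-15)·(-19) - 31·29 = 285 - 899 = -614
AB × AC = (-1137, -669, -614)
|AB × AC| = √2117326 ≈ 1455.1034
area = ½ · 1455.1034 ≈ 727.552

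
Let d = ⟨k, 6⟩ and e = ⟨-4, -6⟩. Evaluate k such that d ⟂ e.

-9

d · e = k·(-4) + 6·(-6) = -36 - 4k
Set equal to 0: -4k = 36, so k = -9.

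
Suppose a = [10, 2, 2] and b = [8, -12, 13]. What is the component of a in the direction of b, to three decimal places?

4.223

a · b = 10·8 + 2·(-12) + 2·13 = 80 - 24 + 26 = 82
|b| = √(64 + 144 + 169) = √377 ≈ 19.4165
comp_b a = 82 / √377 ≈ 4.223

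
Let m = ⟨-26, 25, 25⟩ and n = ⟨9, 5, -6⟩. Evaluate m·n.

-259

m · n = (-26)·9 + 25·5 + 25·(-6) = -234 + 125 - 150 = -259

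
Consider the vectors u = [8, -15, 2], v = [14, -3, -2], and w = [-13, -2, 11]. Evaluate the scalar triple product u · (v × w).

1490

v × w:
i: (-3)·11 - (-2)·(-2) = -33 - 4 = -37
j: (-2)·(-13) - 14·11 = 26 - 154 = -128
k: 14·(-2) - (-3)·(-13) = -28 - 39 = -67
v × w = (-37, -128, -67)
u · (v × w) = 8·(-37) + (-15)·(-128) + 2·(-67) = -296 + 1920 - 134 = 1490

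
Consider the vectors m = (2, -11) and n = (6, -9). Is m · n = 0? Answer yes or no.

m · n = 2·6 + (-11)·(-9) = 12 + 99 = 111
Nonzero, so the vectors are not orthogonal.

no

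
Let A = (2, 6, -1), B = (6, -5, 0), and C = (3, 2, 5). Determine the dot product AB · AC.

54

AB = B − A = (4, -11, 1)
AC = C − A = (1, -4, 6)
AB · AC = 4·1 + (-11)·(-4) + 1·6 = 4 + 44 + 6 = 54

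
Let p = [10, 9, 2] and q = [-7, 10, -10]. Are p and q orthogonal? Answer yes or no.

p · q = 10·(-7) + 9·10 + 2·(-10) = -70 + 90 - 20 = 0
Zero, so the vectors are orthogonal.

yes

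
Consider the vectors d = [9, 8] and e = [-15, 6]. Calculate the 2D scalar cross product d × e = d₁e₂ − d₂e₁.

174

9·6 - 8·(-15) = 54 - (-120) = 174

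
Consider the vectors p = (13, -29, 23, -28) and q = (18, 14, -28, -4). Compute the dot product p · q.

-704

p · q = 13·18 + (-29)·14 + 23·(-28) + (-28)·(-4) = 234 - 406 - 644 + 112 = -704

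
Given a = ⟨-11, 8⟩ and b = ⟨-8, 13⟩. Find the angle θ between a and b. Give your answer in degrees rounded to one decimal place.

a · b = (-11)·(-8) + 8·13 = 88 + 104 = 192
|a|² = 121 + 64 = 185,  |a| = √185 ≈ 13.601471
|b|² = 64 + 169 = 233,  |b| = √233 ≈ 15.264338
cos θ = 192 / (13.601471 · 15.264338) ≈ 0.92478
θ = arccos(0.92478) ≈ 22.4°

22.4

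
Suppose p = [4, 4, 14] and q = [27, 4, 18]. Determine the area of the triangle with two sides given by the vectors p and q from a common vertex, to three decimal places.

159.966

i: 4·18 - 14·4 = 72 - 56 = 16
j: 14·27 - 4·18 = 378 - 72 = 306
k: 4·4 - 4·27 = 16 - 108 = -92
p × q = (16, 306, -92)
|p × q| = √(16² + 306² + (-92)²) = √102356 ≈ 319.9312
area = ½ · 319.9312 ≈ 159.966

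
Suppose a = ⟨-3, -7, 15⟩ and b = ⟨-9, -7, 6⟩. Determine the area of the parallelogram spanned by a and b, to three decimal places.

i: (-7)·6 - 15·(-7) = -42 - (-105) = 63
j: 15·(-9) - (-3)·6 = -135 - (-18) = -117
k: (-3)·(-7) - (-7)·(-9) = 21 - 63 = -42
a × b = (63, -117, -42)
|a × b| = √(63² + (-117)² + (-42)²) = √19422 ≈ 139.3628

139.363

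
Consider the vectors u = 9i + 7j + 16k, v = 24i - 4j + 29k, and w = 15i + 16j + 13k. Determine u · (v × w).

3321

v × w:
i: (-4)·13 - 29·16 = -52 - 464 = -516
j: 29·15 - 24·13 = 435 - 312 = 123
k: 24·16 - (-4)·15 = 384 - (-60) = 444
v × w = (-516, 123, 444)
u · (v × w) = 9·(-516) + 7·123 + 16·444 = -4644 + 861 + 7104 = 3321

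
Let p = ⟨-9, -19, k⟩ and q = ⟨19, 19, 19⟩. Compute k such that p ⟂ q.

28

p · q = (-9)·19 + (-19)·19 + k·19 = -532 + 19k
Set equal to 0: 19k = 532, so k = 28.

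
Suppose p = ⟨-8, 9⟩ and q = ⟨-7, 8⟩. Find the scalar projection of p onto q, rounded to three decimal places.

p · q = (-8)·(-7) + 9·8 = 56 + 72 = 128
|q| = √(49 + 64) = √113 ≈ 10.6301
comp_q p = 128 / √113 ≈ 12.041

12.041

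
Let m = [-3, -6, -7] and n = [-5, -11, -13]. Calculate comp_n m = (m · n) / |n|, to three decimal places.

m · n = (-3)·(-5) + (-6)·(-11) + (-7)·(-13) = 15 + 66 + 91 = 172
|n| = √(25 + 121 + 169) = √315 ≈ 17.7482
comp_n m = 172 / √315 ≈ 9.691

9.691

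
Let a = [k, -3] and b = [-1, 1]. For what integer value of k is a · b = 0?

-3

a · b = k·(-1) + (-3)·1 = -3 - 1k
Set equal to 0: -1k = 3, so k = -3.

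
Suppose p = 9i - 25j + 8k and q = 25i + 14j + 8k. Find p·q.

p · q = 9·25 + (-25)·14 + 8·8 = 225 - 350 + 64 = -61

-61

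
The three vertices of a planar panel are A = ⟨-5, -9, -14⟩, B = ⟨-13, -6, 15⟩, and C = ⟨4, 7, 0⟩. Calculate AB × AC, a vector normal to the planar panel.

AB = (-8, 3, 29)
AC = (9, 16, 14)
i: 3·14 - 29·16 = 42 - 464 = -422
j: 29·9 - (-8)·14 = 261 - (-112) = 373
k: (-8)·16 - 3·9 = -128 - 27 = -155
AB × AC = (-422, 373, -155)

(-422, 373, -155)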